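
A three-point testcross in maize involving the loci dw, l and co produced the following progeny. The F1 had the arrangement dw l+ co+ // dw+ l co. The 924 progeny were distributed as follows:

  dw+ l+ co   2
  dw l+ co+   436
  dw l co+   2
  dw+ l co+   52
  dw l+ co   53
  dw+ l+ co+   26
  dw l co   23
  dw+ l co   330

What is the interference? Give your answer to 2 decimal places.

The two rarest classes, dw l co+ and dw+ l+ co, are the double crossovers. Comparing them with the parentals, only the l allele has switched, so l is the middle locus and the order is co – l – dw.
co–l: (105 + 4)/924 = 0.1180; l–dw: (49 + 4)/924 = 0.0574.
Expected DCO frequency = 0.1180 × 0.0574 ≈ 0.00677; observed = 4/924 ≈ 0.00433.
Coefficient of coincidence = 0.00433/0.00677 ≈ 0.64; interference = 1 − 0.64 = 0.36.

0.36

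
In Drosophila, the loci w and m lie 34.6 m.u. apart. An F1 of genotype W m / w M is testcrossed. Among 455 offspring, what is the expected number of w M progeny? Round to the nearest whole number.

149

A map distance of 34.6 m.u. corresponds to a recombination frequency of 0.346.
The F1 is W m / w M, so w M is a parental gamete class with expected frequency (1 − r)/2 = 0.654/2 = 0.3270.
Expected number = 0.3270 × 455 = 148.78 ≈ 149.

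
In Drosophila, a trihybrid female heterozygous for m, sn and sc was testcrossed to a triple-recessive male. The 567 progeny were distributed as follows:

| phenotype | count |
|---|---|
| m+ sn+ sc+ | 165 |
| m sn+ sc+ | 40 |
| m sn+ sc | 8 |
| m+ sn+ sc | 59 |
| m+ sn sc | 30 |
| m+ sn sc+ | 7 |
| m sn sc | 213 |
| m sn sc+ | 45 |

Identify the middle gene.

The two most frequent reciprocal classes, m+ sn+ sc+ and m sn sc, are the parental types, so the F1 was m+ sn+ sc+ / m sn sc.
The two rarest classes, m+ sn sc+ and m sn+ sc, are the double crossovers. Comparing them with the parentals, only the sn allele has switched, so sn is the middle locus and the order is sc – sn – m.

sn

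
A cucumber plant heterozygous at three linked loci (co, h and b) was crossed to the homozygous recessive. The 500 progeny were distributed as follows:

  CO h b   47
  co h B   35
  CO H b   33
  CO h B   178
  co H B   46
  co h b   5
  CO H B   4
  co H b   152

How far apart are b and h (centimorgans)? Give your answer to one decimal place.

20.4 centimorgans

The two most frequent reciprocal classes, co H b and CO h B, are the parental types, so the F1 was co H b / CO h B.
The two rarest classes, co h b and CO H B, are the double crossovers. Comparing them with the parentals, only the h allele has switched, so h is the middle locus and the order is b – h – co.
Crossovers in the b–h interval produce the single-crossover classes co H B and CO h b (46 + 47 = 93) plus the double crossovers (9).
RF(b–h) = (93 + 9) / 500 = 102/500 = 0.2040 → 20.4 centimorgans.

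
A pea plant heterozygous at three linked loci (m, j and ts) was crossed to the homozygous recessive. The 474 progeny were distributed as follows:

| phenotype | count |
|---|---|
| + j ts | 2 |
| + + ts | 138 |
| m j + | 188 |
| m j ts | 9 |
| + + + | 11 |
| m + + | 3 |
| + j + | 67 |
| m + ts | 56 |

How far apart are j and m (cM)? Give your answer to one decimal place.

27.0 cM

The two most frequent reciprocal classes, m j + and + + ts, are the parental types, so the F1 was m j + / + + ts.
The two rarest classes, m + + and + j ts, are the double crossovers. Comparing them with the parentals, only the j allele has switched, so j is the middle locus and the order is ts – j – m.
Crossovers in the j–m interval produce the single-crossover classes + j + and m + ts (67 + 56 = 123) plus the double crossovers (5).
RF(j–m) = (123 + 5) / 474 = 128/474 = 0.2700 → 27.0 cM.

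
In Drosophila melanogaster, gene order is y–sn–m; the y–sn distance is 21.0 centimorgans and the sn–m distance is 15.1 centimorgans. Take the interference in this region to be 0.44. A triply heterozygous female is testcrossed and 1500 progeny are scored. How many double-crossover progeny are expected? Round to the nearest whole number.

Map distances give recombination frequencies of 0.210 and 0.151 for the two intervals.
With interference 0.44 (so coincidence = 0.56), expected double-crossover frequency = 0.210 × 0.151 × 0.56 = 0.01776.
Expected number = 0.01776 × 1500 = 26.64 ≈ 27.

27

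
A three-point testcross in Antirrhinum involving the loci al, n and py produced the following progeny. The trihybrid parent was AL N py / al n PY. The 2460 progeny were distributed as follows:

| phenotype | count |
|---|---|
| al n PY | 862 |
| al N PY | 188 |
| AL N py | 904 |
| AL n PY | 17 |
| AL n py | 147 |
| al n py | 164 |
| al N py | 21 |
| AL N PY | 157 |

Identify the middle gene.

al

The two rarest classes, al N py and AL n PY, are the double crossovers. Comparing them with the parentals, only the al allele has switched, so al is the middle locus and the order is n – al – py.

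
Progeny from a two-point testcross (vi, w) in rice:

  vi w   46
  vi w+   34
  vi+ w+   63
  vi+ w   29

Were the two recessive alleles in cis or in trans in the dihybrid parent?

The two most frequent classes are vi+ w+ (63) and vi w (46); these are the parental (non-recombinant) types.
So the F1 carried vi+ w+ on one chromosome and vi w on the other — the recessive alleles are on the same chromosome (cis / coupling).

cis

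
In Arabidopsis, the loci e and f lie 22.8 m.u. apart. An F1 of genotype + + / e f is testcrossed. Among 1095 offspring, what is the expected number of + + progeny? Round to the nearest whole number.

A map distance of 22.8 m.u. corresponds to a recombination frequency of 0.228.
The F1 is + + / e f, so + + is a parental gamete class with expected frequency (1 − r)/2 = 0.772/2 = 0.3860.
Expected number = 0.3860 × 1095 = 422.67 ≈ 423.

423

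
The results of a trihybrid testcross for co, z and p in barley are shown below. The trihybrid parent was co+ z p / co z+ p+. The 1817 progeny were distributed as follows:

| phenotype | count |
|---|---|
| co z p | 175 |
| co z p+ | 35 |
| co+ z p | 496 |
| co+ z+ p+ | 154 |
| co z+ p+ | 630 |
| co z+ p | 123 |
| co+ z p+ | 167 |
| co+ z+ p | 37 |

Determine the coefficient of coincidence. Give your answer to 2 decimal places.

The two rarest classes, co+ z+ p and co z p+, are the double crossovers. Comparing them with the parentals, only the z allele has switched, so z is the middle locus and the order is p – z – co.
p–z: (290 + 72)/1817 = 0.1992; z–co: (329 + 72)/1817 = 0.2207.
Expected DCO frequency = 0.1992 × 0.2207 ≈ 0.04396; observed = 72/1817 ≈ 0.03963.
Coefficient of coincidence = 0.03963/0.04396 ≈ 0.90.

0.90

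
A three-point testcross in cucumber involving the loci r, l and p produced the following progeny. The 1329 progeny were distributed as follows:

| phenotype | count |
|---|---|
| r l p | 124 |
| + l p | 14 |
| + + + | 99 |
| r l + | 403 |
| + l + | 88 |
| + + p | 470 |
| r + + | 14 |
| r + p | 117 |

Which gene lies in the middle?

l

The two most frequent reciprocal classes, + + p and r l +, are the parental types, so the F1 was + + p / r l +.
The two rarest classes, + l p and r + +, are the double crossovers. Comparing them with the parentals, only the l allele has switched, so l is the middle locus and the order is p – l – r.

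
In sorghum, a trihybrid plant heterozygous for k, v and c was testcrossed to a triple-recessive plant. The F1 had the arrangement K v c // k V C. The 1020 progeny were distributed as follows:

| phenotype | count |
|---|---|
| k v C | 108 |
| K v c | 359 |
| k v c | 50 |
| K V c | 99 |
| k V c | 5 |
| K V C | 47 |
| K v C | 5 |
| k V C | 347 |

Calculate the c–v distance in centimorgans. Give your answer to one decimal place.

The two rarest classes, K v C and k V c, are the double crossovers. Comparing them with the parentals, only the c allele has switched, so c is the middle locus and the order is v – c – k.
Crossovers in the v–c interval produce the single-crossover classes K V c and k v C (99 + 108 = 207) plus the double crossovers (10).
RF(v–c) = (207 + 10) / 1020 = 217/1020 = 0.2127 → 21.3 centimorgans.

21.3 centimorgans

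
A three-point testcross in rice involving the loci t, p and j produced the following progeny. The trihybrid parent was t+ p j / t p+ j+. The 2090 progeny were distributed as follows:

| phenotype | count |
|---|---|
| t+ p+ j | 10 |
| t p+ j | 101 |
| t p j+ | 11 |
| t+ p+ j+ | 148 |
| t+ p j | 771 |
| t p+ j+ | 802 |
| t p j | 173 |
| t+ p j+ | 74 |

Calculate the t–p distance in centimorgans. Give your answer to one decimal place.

The two rarest classes, t+ p+ j and t p j+, are the double crossovers. Comparing them with the parentals, only the p allele has switched, so p is the middle locus and the order is t – p – j.
Crossovers in the t–p interval produce the single-crossover classes t p j and t+ p+ j+ (173 + 148 = 321) plus the double crossovers (21).
RF(t–p) = (321 + 21) / 2090 = 342/2090 = 0.1636 → 16.4 centimorgans.

16.4 centimorgans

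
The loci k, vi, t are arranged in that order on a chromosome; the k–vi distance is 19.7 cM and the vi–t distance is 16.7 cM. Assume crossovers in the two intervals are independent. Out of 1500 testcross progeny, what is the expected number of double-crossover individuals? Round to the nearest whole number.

49

Map distances give recombination frequencies of 0.197 and 0.167 for the two intervals.
With no interference, expected double-crossover frequency = 0.197 × 0.167 = 0.03290.
Expected number = 0.03290 × 1500 = 49.35 ≈ 49.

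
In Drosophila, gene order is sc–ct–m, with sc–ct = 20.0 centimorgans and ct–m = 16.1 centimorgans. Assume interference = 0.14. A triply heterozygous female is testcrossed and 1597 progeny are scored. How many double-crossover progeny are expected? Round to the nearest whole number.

Map distances give recombination frequencies of 0.200 and 0.161 for the two intervals.
With interference 0.14 (so coincidence = 0.86), expected double-crossover frequency = 0.200 × 0.161 × 0.86 = 0.02769.
Expected number = 0.02769 × 1597 = 44.22 ≈ 44.

44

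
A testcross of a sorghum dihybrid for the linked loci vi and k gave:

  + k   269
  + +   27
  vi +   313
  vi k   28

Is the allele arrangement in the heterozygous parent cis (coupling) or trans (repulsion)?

trans

The two most frequent classes are + k (269) and vi + (313); these are the parental (non-recombinant) types.
So the F1 carried + k on one chromosome and vi + on the other — the recessive alleles are on opposite chromosomes (trans / repulsion).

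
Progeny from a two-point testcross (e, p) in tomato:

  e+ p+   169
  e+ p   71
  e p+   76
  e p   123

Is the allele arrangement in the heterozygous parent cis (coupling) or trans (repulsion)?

cis

The two most frequent classes are e+ p+ (169) and e p (123); these are the parental (non-recombinant) types.
So the F1 carried e+ p+ on one chromosome and e p on the other — the recessive alleles are on the same chromosome (cis / coupling).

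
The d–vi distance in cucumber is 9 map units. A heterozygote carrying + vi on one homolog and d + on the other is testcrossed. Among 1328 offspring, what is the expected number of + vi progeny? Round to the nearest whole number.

A map distance of 9 map units corresponds to a recombination frequency of 0.090.
The F1 is + vi / d +, so + vi is a parental gamete class with expected frequency (1 − r)/2 = 0.910/2 = 0.4550.
Expected number = 0.4550 × 1328 = 604.24 ≈ 604.

604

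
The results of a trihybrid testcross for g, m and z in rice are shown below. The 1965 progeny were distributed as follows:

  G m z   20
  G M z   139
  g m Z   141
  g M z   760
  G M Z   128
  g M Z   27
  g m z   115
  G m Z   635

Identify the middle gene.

The two most frequent reciprocal classes, G m Z and g M z, are the parental types, so the F1 was G m Z / g M z.
The two rarest classes, G m z and g M Z, are the double crossovers. Comparing them with the parentals, only the z allele has switched, so z is the middle locus and the order is m – z – g.

z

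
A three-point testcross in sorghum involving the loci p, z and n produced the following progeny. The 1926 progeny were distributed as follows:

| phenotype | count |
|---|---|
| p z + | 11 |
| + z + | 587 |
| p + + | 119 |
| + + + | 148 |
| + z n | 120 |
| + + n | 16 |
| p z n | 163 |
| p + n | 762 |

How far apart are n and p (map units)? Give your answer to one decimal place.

13.8 map units

The two most frequent reciprocal classes, + z + and p + n, are the parental types, so the F1 was + z + / p + n.
The two rarest classes, p z + and + + n, are the double crossovers. Comparing them with the parentals, only the p allele has switched, so p is the middle locus and the order is z – p – n.
Crossovers in the p–n interval produce the single-crossover classes + z n and p + + (120 + 119 = 239) plus the double crossovers (27).
RF(p–n) = (239 + 27) / 1926 = 266/1926 = 0.1381 → 13.8 map units.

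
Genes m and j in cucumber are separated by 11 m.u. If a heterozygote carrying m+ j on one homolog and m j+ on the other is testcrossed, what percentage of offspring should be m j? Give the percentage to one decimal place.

5.5%

A map distance of 11 m.u. corresponds to a recombination frequency of 0.110.
The F1 is m+ j / m j+, so m j is a recombinant gamete class with expected frequency r/2 = 0.110/2 = 0.0550.
That is 0.0550 = 5.5% of the progeny.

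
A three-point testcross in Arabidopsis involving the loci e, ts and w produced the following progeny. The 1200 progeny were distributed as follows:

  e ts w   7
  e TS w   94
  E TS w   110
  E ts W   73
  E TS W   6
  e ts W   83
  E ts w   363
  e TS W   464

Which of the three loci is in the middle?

e

The two most frequent reciprocal classes, E ts w and e TS W, are the parental types, so the F1 was E ts w / e TS W.
The two rarest classes, e ts w and E TS W, are the double crossovers. Comparing them with the parentals, only the e allele has switched, so e is the middle locus and the order is ts – e – w.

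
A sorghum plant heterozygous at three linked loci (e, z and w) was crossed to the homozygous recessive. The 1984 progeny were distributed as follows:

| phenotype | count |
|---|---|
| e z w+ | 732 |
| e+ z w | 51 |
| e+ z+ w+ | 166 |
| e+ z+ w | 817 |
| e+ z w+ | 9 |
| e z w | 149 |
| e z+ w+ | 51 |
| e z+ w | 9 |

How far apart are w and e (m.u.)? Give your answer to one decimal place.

16.8 m.u.

The two most frequent reciprocal classes, e z w+ and e+ z+ w, are the parental types, so the F1 was e z w+ / e+ z+ w.
The two rarest classes, e+ z w+ and e z+ w, are the double crossovers. Comparing them with the parentals, only the e allele has switched, so e is the middle locus and the order is w – e – z.
Crossovers in the w–e interval produce the single-crossover classes e z w and e+ z+ w+ (149 + 166 = 315) plus the double crossovers (18).
RF(w–e) = (315 + 18) / 1984 = 333/1984 = 0.1678 → 16.8 m.u.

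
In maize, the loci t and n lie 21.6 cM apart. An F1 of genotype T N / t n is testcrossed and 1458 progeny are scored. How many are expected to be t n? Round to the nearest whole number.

A map distance of 21.6 cM corresponds to a recombination frequency of 0.216.
The F1 is T N / t n, so t n is a parental gamete class with expected frequency (1 − r)/2 = 0.784/2 = 0.3920.
Expected number = 0.3920 × 1458 = 571.54 ≈ 572.

572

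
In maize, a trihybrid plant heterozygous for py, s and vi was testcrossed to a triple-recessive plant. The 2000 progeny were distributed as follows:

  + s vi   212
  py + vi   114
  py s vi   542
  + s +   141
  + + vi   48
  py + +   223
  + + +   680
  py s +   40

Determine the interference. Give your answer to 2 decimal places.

0.02

The two most frequent reciprocal classes, py s vi and + + +, are the parental types, so the F1 was py s vi / + + +.
The two rarest classes, py s + and + + vi, are the double crossovers. Comparing them with the parentals, only the vi allele has switched, so vi is the middle locus and the order is s – vi – py.
s–vi: (255 + 88)/2000 = 0.1715; vi–py: (435 + 88)/2000 = 0.2615.
Expected DCO frequency = 0.1715 × 0.2615 ≈ 0.04485; observed = 88/2000 ≈ 0.04400.
Coefficient of coincidence = 0.04400/0.04485 ≈ 0.98; interference = 1 − 0.98 = 0.02.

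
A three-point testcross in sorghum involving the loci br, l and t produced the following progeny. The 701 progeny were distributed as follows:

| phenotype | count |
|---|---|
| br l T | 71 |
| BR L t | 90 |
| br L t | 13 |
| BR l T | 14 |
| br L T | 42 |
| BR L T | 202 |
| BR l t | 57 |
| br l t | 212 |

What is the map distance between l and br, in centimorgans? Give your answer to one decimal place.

18.0 centimorgans

The two most frequent reciprocal classes, br l t and BR L T, are the parental types, so the F1 was br l t / BR L T.
The two rarest classes, br L t and BR l T, are the double crossovers. Comparing them with the parentals, only the l allele has switched, so l is the middle locus and the order is br – l – t.
Crossovers in the br–l interval produce the single-crossover classes BR l t and br L T (57 + 42 = 99) plus the double crossovers (27).
RF(br–l) = (99 + 27) / 701 = 126/701 = 0.1797 → 18.0 centimorgans.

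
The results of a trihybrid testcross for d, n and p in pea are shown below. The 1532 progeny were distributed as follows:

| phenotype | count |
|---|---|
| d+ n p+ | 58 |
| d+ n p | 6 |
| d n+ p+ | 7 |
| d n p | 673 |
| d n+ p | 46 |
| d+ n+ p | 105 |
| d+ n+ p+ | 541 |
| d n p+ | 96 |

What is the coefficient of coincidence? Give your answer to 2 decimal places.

The two most frequent reciprocal classes, d n p and d+ n+ p+, are the parental types, so the F1 was d n p / d+ n+ p+.
The two rarest classes, d+ n p and d n+ p+, are the double crossovers. Comparing them with the parentals, only the d allele has switched, so d is the middle locus and the order is n – d – p.
n–d: (104 + 13)/1532 = 0.0764; d–p: (201 + 13)/1532 = 0.1397.
Expected DCO frequency = 0.0764 × 0.1397 ≈ 0.01067; observed = 13/1532 ≈ 0.00849.
Coefficient of coincidence = 0.00849/0.01067 ≈ 0.80.

0.80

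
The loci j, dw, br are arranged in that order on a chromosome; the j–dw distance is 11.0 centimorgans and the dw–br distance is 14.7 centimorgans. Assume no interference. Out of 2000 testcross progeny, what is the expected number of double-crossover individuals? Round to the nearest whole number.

Map distances give recombination frequencies of 0.110 and 0.147 for the two intervals.
With no interference, expected double-crossover frequency = 0.110 × 0.147 = 0.01617.
Expected number = 0.01617 × 2000 = 32.34 ≈ 32.

32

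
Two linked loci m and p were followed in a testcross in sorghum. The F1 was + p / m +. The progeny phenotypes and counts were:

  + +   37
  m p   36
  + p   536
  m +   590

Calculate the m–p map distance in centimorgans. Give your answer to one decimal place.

6.1 centimorgans

The recombinant classes are + + and m p: 37 + 36 = 73.
Recombination frequency = 73/1199 = 0.0609 ≈ 6.1%, i.e. 6.1 centimorgans.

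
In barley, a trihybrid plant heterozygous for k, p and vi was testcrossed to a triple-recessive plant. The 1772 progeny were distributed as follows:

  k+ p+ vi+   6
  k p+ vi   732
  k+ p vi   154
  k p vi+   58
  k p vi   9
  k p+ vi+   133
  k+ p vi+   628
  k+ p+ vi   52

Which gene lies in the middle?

p

The two most frequent reciprocal classes, k+ p vi+ and k p+ vi, are the parental types, so the F1 was k+ p vi+ / k p+ vi.
The two rarest classes, k+ p+ vi+ and k p vi, are the double crossovers. Comparing them with the parentals, only the p allele has switched, so p is the middle locus and the order is vi – p – k.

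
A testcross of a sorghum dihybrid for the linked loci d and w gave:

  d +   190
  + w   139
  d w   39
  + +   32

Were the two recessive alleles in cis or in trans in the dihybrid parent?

trans

The two most frequent classes are + w (139) and d + (190); these are the parental (non-recombinant) types.
So the F1 carried + w on one chromosome and d + on the other — the recessive alleles are on opposite chromosomes (trans / repulsion).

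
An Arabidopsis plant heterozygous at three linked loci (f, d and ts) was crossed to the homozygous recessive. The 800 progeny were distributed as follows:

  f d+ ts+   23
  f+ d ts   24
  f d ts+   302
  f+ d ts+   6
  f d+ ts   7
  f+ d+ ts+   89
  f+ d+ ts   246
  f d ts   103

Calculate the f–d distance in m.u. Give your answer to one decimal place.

The two most frequent reciprocal classes, f d ts+ and f+ d+ ts, are the parental types, so the F1 was f d ts+ / f+ d+ ts.
The two rarest classes, f+ d ts+ and f d+ ts, are the double crossovers. Comparing them with the parentals, only the f allele has switched, so f is the middle locus and the order is d – f – ts.
Crossovers in the d–f interval produce the single-crossover classes f d+ ts+ and f+ d ts (23 + 24 = 47) plus the double crossovers (13).
RF(d–f) = (47 + 13) / 800 = 60/800 = 0.0750 → 7.5 m.u.

7.5 m.u.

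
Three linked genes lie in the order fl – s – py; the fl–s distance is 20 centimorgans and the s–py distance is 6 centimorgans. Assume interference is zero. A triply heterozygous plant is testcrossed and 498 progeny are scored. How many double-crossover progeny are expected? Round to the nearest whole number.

Map distances give recombination frequencies of 0.200 and 0.060 for the two intervals.
With no interference, expected double-crossover frequency = 0.200 × 0.060 = 0.01200.
Expected number = 0.01200 × 498 = 5.98 ≈ 6.

6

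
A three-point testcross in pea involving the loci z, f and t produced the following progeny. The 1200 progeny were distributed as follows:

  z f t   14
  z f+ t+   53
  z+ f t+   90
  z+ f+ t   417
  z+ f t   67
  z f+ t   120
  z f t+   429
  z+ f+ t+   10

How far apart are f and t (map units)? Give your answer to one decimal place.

12.0 map units

The two most frequent reciprocal classes, z f t+ and z+ f+ t, are the parental types, so the F1 was z f t+ / z+ f+ t.
The two rarest classes, z f t and z+ f+ t+, are the double crossovers. Comparing them with the parentals, only the t allele has switched, so t is the middle locus and the order is z – t – f.
Crossovers in the t–f interval produce the single-crossover classes z f+ t+ and z+ f t (53 + 67 = 120) plus the double crossovers (24).
RF(t–f) = (120 + 24) / 1200 = 144/1200 = 0.1200 → 12.0 map units.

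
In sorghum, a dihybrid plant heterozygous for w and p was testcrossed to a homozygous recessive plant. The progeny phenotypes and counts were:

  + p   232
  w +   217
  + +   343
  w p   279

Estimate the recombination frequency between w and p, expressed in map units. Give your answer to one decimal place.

The two most frequent classes, + + (343) and w p (279), are the parental types, so the F1 was + + / w p.
The recombinant classes are + p and w +: 232 + 217 = 449.
Recombination frequency = 449/1071 = 0.4192 ≈ 41.9%, i.e. 41.9 map units.

41.9 map units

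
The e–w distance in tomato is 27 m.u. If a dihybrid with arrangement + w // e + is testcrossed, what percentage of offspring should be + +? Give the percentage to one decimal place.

A map distance of 27 m.u. corresponds to a recombination frequency of 0.270.
The F1 is + w / e +, so + + is a recombinant gamete class with expected frequency r/2 = 0.270/2 = 0.1350.
That is 0.1350 = 13.5% of the progeny.

13.5%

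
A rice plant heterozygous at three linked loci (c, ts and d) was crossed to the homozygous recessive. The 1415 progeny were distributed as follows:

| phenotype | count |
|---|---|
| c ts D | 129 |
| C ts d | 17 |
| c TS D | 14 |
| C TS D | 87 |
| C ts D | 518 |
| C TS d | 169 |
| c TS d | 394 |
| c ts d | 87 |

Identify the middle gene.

d

The two most frequent reciprocal classes, C ts D and c TS d, are the parental types, so the F1 was C ts D / c TS d.
The two rarest classes, C ts d and c TS D, are the double crossovers. Comparing them with the parentals, only the d allele has switched, so d is the middle locus and the order is ts – d – c.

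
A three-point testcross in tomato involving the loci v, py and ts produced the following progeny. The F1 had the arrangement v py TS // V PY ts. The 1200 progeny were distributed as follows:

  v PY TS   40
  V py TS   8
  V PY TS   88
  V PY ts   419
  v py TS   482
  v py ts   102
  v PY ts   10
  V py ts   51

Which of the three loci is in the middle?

The two rarest classes, V py TS and v PY ts, are the double crossovers. Comparing them with the parentals, only the v allele has switched, so v is the middle locus and the order is py – v – ts.

v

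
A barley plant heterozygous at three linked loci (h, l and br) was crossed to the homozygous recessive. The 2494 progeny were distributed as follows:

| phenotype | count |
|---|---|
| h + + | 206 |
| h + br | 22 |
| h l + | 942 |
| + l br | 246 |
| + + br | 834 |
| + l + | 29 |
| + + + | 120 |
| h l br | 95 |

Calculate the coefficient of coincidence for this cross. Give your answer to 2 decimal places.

The two most frequent reciprocal classes, h l + and + + br, are the parental types, so the F1 was h l + / + + br.
The two rarest classes, + l + and h + br, are the double crossovers. Comparing them with the parentals, only the h allele has switched, so h is the middle locus and the order is l – h – br.
l–h: (452 + 51)/2494 = 0.2017; h–br: (215 + 51)/2494 = 0.1067.
Expected DCO frequency = 0.2017 × 0.1067 ≈ 0.02152; observed = 51/2494 ≈ 0.02045.
Coefficient of coincidence = 0.02045/0.02152 ≈ 0.95.

0.95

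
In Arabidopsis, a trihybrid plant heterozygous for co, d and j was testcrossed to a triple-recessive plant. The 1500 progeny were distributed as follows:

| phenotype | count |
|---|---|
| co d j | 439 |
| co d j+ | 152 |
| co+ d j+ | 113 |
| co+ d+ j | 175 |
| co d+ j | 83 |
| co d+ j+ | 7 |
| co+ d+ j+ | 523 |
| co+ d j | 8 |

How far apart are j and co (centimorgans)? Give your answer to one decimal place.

The two most frequent reciprocal classes, co d j and co+ d+ j+, are the parental types, so the F1 was co d j / co+ d+ j+.
The two rarest classes, co+ d j and co d+ j+, are the double crossovers. Comparing them with the parentals, only the co allele has switched, so co is the middle locus and the order is j – co – d.
Crossovers in the j–co interval produce the single-crossover classes co d j+ and co+ d+ j (152 + 175 = 327) plus the double crossovers (15).
RF(j–co) = (327 + 15) / 1500 = 342/1500 = 0.2280 → 22.8 centimorgans.

22.8 centimorgans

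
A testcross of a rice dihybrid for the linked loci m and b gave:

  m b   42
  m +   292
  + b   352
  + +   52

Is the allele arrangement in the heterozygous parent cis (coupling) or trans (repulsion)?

The two most frequent classes are + b (352) and m + (292); these are the parental (non-recombinant) types.
So the F1 carried + b on one chromosome and m + on the other — the recessive alleles are on opposite chromosomes (trans / repulsion).

trans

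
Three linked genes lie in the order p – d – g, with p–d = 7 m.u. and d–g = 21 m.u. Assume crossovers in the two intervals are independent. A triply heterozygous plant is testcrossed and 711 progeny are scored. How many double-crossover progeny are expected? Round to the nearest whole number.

Map distances give recombination frequencies of 0.070 and 0.210 for the two intervals.
With no interference, expected double-crossover frequency = 0.070 × 0.210 = 0.01470.
Expected number = 0.01470 × 711 = 10.45 ≈ 10.

10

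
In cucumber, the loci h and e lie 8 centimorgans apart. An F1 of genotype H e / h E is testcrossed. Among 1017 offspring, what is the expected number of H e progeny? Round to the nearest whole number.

468

A map distance of 8 centimorgans corresponds to a recombination frequency of 0.080.
The F1 is H e / h E, so H e is a parental gamete class with expected frequency (1 − r)/2 = 0.920/2 = 0.4600.
Expected number = 0.4600 × 1017 = 467.82 ≈ 468.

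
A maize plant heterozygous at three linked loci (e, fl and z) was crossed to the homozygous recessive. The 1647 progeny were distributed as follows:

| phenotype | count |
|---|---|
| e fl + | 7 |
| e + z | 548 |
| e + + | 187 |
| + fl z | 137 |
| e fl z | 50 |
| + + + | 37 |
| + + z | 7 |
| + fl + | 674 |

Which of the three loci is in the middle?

The two most frequent reciprocal classes, + fl + and e + z, are the parental types, so the F1 was + fl + / e + z.
The two rarest classes, e fl + and + + z, are the double crossovers. Comparing them with the parentals, only the e allele has switched, so e is the middle locus and the order is fl – e – z.

e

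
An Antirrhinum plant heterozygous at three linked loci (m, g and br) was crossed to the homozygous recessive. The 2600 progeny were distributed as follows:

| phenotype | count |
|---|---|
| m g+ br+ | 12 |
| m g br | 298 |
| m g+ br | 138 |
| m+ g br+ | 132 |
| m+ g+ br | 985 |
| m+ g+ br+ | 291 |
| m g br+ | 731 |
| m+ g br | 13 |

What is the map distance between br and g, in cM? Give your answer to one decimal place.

The two most frequent reciprocal classes, m g br+ and m+ g+ br, are the parental types, so the F1 was m g br+ / m+ g+ br.
The two rarest classes, m g+ br+ and m+ g br, are the double crossovers. Comparing them with the parentals, only the g allele has switched, so g is the middle locus and the order is br – g – m.
Crossovers in the br–g interval produce the single-crossover classes m g br and m+ g+ br+ (298 + 291 = 589) plus the double crossovers (25).
RF(br–g) = (589 + 25) / 2600 = 614/2600 = 0.2362 → 23.6 cM.

23.6 cM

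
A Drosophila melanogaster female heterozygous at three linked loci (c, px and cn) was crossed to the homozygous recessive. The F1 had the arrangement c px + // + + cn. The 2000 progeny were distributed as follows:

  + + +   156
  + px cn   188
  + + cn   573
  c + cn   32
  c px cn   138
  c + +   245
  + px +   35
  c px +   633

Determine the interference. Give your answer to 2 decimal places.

0.26

The two rarest classes, + px + and c + cn, are the double crossovers. Comparing them with the parentals, only the c allele has switched, so c is the middle locus and the order is cn – c – px.
cn–c: (294 + 67)/2000 = 0.1805; c–px: (433 + 67)/2000 = 0.2500.
Expected DCO frequency = 0.1805 × 0.2500 ≈ 0.04512; observed = 67/2000 ≈ 0.03350.
Coefficient of coincidence = 0.03350/0.04512 ≈ 0.74; interference = 1 − 0.74 = 0.26.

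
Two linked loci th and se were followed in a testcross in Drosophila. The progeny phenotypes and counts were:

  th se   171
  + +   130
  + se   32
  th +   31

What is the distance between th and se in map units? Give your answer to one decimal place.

17.3 map units

The two most frequent classes, + + (130) and th se (171), are the parental types, so the F1 was + + / th se.
The recombinant classes are + se and th +: 32 + 31 = 63.
Recombination frequency = 63/364 = 0.1731 ≈ 17.3%, i.e. 17.3 map units.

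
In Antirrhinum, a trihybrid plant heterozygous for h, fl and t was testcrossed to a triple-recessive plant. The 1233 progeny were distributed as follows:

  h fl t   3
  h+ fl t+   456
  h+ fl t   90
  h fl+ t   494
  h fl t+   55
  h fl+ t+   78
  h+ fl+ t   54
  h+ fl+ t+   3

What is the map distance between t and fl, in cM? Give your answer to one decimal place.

14.1 cM

The two most frequent reciprocal classes, h fl+ t and h+ fl t+, are the parental types, so the F1 was h fl+ t / h+ fl t+.
The two rarest classes, h fl t and h+ fl+ t+, are the double crossovers. Comparing them with the parentals, only the fl allele has switched, so fl is the middle locus and the order is t – fl – h.
Crossovers in the t–fl interval produce the single-crossover classes h fl+ t+ and h+ fl t (78 + 90 = 168) plus the double crossovers (6).
RF(t–fl) = (168 + 6) / 1233 = 174/1233 = 0.1411 → 14.1 cM.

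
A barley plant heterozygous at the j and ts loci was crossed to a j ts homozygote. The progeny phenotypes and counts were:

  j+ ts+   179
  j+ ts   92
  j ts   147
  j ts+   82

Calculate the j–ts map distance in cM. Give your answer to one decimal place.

34.8 cM

The two most frequent classes, j+ ts+ (179) and j ts (147), are the parental types, so the F1 was j+ ts+ / j ts.
The recombinant classes are j+ ts and j ts+: 92 + 82 = 174.
Recombination frequency = 174/500 = 0.3480 ≈ 34.8%, i.e. 34.8 cM.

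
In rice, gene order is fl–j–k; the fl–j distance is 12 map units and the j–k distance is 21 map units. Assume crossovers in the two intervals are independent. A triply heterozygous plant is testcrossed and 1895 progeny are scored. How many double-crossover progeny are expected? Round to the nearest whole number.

Map distances give recombination frequencies of 0.120 and 0.210 for the two intervals.
With no interference, expected double-crossover frequency = 0.120 × 0.210 = 0.02520.
Expected number = 0.02520 × 1895 = 47.75 ≈ 48.

48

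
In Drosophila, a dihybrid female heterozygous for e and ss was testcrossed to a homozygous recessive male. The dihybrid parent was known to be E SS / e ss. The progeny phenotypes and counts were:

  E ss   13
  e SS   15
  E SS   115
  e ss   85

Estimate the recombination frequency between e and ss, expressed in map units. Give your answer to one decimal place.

12.3 map units

The recombinant classes are E ss and e SS: 13 + 15 = 28.
Recombination frequency = 28/228 = 0.1228 ≈ 12.3%, i.e. 12.3 map units.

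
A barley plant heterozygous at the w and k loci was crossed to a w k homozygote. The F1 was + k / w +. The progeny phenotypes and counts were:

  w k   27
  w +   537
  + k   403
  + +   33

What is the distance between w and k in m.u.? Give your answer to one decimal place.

The recombinant classes are + + and w k: 33 + 27 = 60.
Recombination frequency = 60/1000 = 0.0600 ≈ 6.0%, i.e. 6.0 m.u.

6.0 m.u.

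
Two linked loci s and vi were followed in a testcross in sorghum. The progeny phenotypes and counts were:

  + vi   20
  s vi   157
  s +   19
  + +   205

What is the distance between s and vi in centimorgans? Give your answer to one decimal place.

The two most frequent classes, + + (205) and s vi (157), are the parental types, so the F1 was + + / s vi.
The recombinant classes are + vi and s +: 20 + 19 = 39.
Recombination frequency = 39/401 = 0.0973 ≈ 9.7%, i.e. 9.7 centimorgans.

9.7 centimorgans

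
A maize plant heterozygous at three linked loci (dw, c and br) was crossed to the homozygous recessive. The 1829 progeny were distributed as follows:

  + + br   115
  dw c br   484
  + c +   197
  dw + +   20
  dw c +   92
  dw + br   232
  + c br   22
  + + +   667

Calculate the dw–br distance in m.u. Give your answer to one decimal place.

The two most frequent reciprocal classes, + + + and dw c br, are the parental types, so the F1 was + + + / dw c br.
The two rarest classes, dw + + and + c br, are the double crossovers. Comparing them with the parentals, only the dw allele has switched, so dw is the middle locus and the order is c – dw – br.
Crossovers in the dw–br interval produce the single-crossover classes + + br and dw c + (115 + 92 = 207) plus the double crossovers (42).
RF(dw–br) = (207 + 42) / 1829 = 249/1829 = 0.1361 → 13.6 m.u.

13.6 m.u.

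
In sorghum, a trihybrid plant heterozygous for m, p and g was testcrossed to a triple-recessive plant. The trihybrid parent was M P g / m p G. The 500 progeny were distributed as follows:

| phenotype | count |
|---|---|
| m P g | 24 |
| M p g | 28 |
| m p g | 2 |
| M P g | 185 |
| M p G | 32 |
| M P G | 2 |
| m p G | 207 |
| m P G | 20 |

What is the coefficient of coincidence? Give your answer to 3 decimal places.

0.641

The two rarest classes, M P G and m p g, are the double crossovers. Comparing them with the parentals, only the g allele has switched, so g is the middle locus and the order is p – g – m.
p–g: (48 + 4)/500 = 0.1040; g–m: (56 + 4)/500 = 0.1200.
Expected DCO frequency = 0.1040 × 0.1200 ≈ 0.01248; observed = 4/500 ≈ 0.00800.
Coefficient of coincidence = 0.00800/0.01248 ≈ 0.641.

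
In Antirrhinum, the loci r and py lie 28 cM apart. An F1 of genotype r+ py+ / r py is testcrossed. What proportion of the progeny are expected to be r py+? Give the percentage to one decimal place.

14.0%

A map distance of 28 cM corresponds to a recombination frequency of 0.280.
The F1 is r+ py+ / r py, so r py+ is a recombinant gamete class with expected frequency r/2 = 0.280/2 = 0.1400.
That is 0.1400 = 14.0% of the progeny.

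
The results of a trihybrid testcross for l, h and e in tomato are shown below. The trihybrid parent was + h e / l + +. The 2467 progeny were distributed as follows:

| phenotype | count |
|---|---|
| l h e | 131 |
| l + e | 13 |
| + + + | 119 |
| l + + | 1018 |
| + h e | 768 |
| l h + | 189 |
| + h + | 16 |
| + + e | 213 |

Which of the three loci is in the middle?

The two rarest classes, + h + and l + e, are the double crossovers. Comparing them with the parentals, only the e allele has switched, so e is the middle locus and the order is l – e – h.

e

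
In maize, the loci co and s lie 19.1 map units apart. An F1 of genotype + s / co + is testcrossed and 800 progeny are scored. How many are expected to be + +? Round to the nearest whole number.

A map distance of 19.1 map units corresponds to a recombination frequency of 0.191.
The F1 is + s / co +, so + + is a recombinant gamete class with expected frequency r/2 = 0.191/2 = 0.0955.
Expected number = 0.0955 × 800 = 76.40 ≈ 76.

76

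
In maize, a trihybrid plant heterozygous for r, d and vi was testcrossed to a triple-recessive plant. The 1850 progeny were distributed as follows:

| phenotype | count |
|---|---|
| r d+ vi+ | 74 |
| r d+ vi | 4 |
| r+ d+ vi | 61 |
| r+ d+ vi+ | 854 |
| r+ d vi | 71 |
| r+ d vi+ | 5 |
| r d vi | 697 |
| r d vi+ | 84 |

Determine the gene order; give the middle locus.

d

The two most frequent reciprocal classes, r+ d+ vi+ and r d vi, are the parental types, so the F1 was r+ d+ vi+ / r d vi.
The two rarest classes, r+ d vi+ and r d+ vi, are the double crossovers. Comparing them with the parentals, only the d allele has switched, so d is the middle locus and the order is vi – d – r.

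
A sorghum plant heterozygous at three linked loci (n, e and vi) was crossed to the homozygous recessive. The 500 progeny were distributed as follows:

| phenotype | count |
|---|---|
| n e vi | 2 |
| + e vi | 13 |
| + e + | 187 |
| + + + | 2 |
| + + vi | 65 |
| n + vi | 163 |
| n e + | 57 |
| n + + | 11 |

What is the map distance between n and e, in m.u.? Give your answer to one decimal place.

The two most frequent reciprocal classes, n + vi and + e +, are the parental types, so the F1 was n + vi / + e +.
The two rarest classes, n e vi and + + +, are the double crossovers. Comparing them with the parentals, only the e allele has switched, so e is the middle locus and the order is n – e – vi.
Crossovers in the n–e interval produce the single-crossover classes + + vi and n e + (65 + 57 = 122) plus the double crossovers (4).
RF(n–e) = (122 + 4) / 500 = 126/500 = 0.2520 → 25.2 m.u.

25.2 m.u.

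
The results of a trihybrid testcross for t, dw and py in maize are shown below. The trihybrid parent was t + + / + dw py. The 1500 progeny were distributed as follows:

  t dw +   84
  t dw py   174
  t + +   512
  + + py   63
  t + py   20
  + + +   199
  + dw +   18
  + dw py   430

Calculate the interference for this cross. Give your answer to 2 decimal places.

The two rarest classes, t + py and + dw +, are the double crossovers. Comparing them with the parentals, only the py allele has switched, so py is the middle locus and the order is t – py – dw.
t–py: (373 + 38)/1500 = 0.2740; py–dw: (147 + 38)/1500 = 0.1233.
Expected DCO frequency = 0.2740 × 0.1233 ≈ 0.03378; observed = 38/1500 ≈ 0.02533.
Coefficient of coincidence = 0.02533/0.03378 ≈ 0.75; interference = 1 − 0.75 = 0.25.

0.25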